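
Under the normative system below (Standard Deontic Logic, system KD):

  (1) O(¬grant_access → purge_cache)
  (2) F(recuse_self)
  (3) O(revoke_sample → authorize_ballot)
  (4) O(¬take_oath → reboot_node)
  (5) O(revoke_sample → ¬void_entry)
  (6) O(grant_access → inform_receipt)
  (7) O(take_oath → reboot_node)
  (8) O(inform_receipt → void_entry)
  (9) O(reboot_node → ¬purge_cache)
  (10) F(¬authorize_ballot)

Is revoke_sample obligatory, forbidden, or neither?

Forbidden

By case analysis on ¬take_oath: premise 4 gives O(¬take_oath → reboot_node) and premise 7 gives O(take_oath → reboot_node), so O(reboot_node) either way.
From O(reboot_node) and premise 9, O(reboot_node → ¬purge_cache), we obtain O(¬purge_cache).
The contrapositive of premise 1 (O(¬grant_access → purge_cache)) is O(¬purge_cache → grant_access), and O(¬purge_cache) is already established, so O(grant_access).
Premise 6 is O(grant_access → inform_receipt); since O(grant_access), deontic closure gives O(inform_receipt).
From O(inform_receipt) and premise 8, O(inform_receipt → void_entry), we obtain O(void_entry).
The contrapositive of premise 5 (O(revoke_sample → ¬void_entry)) is O(void_entry → ¬revoke_sample), and O(void_entry) is already established, so O(¬revoke_sample).
Premises 2, 3, 10 do not contribute to this derivation.
Thus O(¬revoke_sample), which is F(revoke_sample): revoke_sample is forbidden.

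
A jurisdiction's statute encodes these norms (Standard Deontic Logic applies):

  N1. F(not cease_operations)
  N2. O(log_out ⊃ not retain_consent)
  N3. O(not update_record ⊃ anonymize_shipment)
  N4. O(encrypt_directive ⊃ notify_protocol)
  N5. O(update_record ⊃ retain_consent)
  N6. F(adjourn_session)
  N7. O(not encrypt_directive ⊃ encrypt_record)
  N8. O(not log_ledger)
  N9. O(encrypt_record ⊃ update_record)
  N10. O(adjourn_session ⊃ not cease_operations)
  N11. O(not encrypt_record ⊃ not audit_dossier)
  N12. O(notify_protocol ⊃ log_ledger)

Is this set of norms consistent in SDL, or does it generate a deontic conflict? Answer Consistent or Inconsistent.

Premise 10 is O(adjourn_session ⊃ not cease_operations), but O(adjourn_session) is not derivable from the premises, so it does not yield O(not cease_operations).
So O(not cease_operations) is not derivable, and the apparent clash with O(cease_operations) does not arise.
A world satisfying every obligation exists (e.g. adjourn_session=false, anonymize_shipment=false, audit_dossier=false, cease_operations=true, encrypt_directive=false, encrypt_record=true, log_ledger=false, log_out=false, notify_protocol=false, retain_consent=true, update_record=true); no atom is both obligatory and forbidden, so the set is consistent.

Consistent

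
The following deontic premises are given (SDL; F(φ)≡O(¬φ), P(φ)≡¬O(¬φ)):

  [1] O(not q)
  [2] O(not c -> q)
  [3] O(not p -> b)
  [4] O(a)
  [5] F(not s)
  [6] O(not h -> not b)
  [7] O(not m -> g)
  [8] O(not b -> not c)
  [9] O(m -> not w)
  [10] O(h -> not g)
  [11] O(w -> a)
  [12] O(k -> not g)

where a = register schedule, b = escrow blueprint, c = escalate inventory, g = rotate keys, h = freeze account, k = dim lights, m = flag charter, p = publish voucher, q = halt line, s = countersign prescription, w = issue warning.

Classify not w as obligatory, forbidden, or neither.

From premise 1 we have O(not q).
Premise 2, O(not c -> q), contraposes to O(not q -> c); with O(not q) we get O(c).
Premise 8 is O(not b -> not c); contrapositively O(c -> b). Since O(c) holds, K gives O(b).
The contrapositive of premise 6 (O(not h -> not b)) is O(b -> h), and O(b) is already established, so O(h).
Applying K to premise 10 (O(h -> not g)) and O(h) yields O(not g).
Premise 7 is O(not m -> g); contrapositively O(not g -> m). Since O(not g) holds, K gives O(m).
Premise 9 is O(m -> not w); since O(m), deontic closure gives O(not w).
Premises 3, 4, 5, 11, 12 do not contribute to this derivation.
Hence not w is obligatory.

Obligatory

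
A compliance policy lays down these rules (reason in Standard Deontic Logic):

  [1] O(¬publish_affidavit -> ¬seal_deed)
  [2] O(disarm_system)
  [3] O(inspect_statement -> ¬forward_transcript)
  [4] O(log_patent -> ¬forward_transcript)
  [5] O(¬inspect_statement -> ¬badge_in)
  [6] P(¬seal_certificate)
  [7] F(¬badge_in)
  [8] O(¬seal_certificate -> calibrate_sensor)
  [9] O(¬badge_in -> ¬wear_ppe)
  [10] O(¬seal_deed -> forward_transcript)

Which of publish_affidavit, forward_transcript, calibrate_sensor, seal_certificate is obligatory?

publish_affidavit

F(¬badge_in) at premise 7 means O(badge_in).
The contrapositive of premise 5 (O(¬inspect_statement -> ¬badge_in)) is O(badge_in -> inspect_statement), and O(badge_in) is already established, so O(inspect_statement).
Premise 3 is O(inspect_statement -> ¬forward_transcript); since O(inspect_statement), deontic closure gives O(¬forward_transcript).
Premise 10, O(¬seal_deed -> forward_transcript), contraposes to O(¬forward_transcript -> seal_deed); with O(¬forward_transcript) we get O(seal_deed).
Premise 1 is O(¬publish_affidavit -> ¬seal_deed); contrapositively O(seal_deed -> publish_affidavit). Since O(seal_deed) holds, K gives O(publish_affidavit).
So O(publish_affidavit) holds — publish_affidavit is obligatory. None of the other listed options is made obligatory by any chain of premises.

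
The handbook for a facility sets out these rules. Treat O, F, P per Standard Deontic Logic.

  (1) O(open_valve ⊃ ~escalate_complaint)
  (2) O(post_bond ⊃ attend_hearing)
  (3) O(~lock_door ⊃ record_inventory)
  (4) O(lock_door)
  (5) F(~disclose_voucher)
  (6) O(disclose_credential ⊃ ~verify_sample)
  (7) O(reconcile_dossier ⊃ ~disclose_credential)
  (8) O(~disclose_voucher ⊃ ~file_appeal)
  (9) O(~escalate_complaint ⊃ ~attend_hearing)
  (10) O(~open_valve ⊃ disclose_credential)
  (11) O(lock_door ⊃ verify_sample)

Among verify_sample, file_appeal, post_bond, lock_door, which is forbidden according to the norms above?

post_bond

From premise 4 we have O(lock_door).
From O(lock_door) and premise 11, O(lock_door ⊃ verify_sample), we obtain O(verify_sample).
The contrapositive of premise 6 (O(disclose_credential ⊃ ~verify_sample)) is O(verify_sample ⊃ ~disclose_credential), and O(verify_sample) is already established, so O(~disclose_credential).
Premise 10 is O(~open_valve ⊃ disclose_credential); contrapositively O(~disclose_credential ⊃ open_valve). Since O(~disclose_credential) holds, K gives O(open_valve).
With premise 1, O(open_valve ⊃ ~escalate_complaint), the K-axiom yields O(~escalate_complaint).
With premise 9, O(~escalate_complaint ⊃ ~attend_hearing), the K-axiom yields O(~attend_hearing).
Premise 2 is O(post_bond ⊃ attend_hearing); contrapositively O(~attend_hearing ⊃ ~post_bond). Since O(~attend_hearing) holds, K gives O(~post_bond).
So O(~post_bond) holds, i.e. post_bond is forbidden. None of the other listed options is forbidden under the premises.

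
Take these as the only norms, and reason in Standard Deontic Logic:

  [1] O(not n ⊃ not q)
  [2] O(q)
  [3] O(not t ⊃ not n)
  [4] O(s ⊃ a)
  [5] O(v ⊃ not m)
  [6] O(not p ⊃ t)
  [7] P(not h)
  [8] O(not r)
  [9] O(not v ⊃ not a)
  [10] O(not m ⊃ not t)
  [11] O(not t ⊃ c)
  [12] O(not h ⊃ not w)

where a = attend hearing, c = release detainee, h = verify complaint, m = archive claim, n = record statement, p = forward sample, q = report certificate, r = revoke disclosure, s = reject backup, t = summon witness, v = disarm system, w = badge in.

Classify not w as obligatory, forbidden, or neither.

Premise 12 is O(not h ⊃ not w), but O(not h) is not derivable from the premises (the permission P(not h) asserts only not O(h), not O(not h)), so it does not yield O(not w).
No premise or chain of K-axiom applications forces O(not w), and none forces O(w). So not w is neither obligatory nor forbidden under these norms.

Neither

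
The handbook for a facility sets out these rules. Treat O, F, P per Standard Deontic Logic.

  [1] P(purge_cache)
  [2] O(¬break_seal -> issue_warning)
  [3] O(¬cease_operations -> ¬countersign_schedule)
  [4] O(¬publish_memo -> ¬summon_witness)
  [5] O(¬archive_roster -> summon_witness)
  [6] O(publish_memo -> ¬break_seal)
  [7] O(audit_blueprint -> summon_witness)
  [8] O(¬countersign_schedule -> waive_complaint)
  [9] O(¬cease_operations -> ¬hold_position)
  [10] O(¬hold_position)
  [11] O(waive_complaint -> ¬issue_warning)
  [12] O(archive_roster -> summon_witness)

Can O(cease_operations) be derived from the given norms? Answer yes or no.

Premises 5 and 12 are O(¬archive_roster -> summon_witness) and O(archive_roster -> summon_witness); every ideal world satisfies ¬archive_roster or archive_roster, so in either case summon_witness holds — hence O(summon_witness).
Premise 4, O(¬publish_memo -> ¬summon_witness), contraposes to O(summon_witness -> publish_memo); with O(summon_witness) we get O(publish_memo).
From O(publish_memo) and premise 6, O(publish_memo -> ¬break_seal), we obtain O(¬break_seal).
Premise 2 is O(¬break_seal -> issue_warning); since O(¬break_seal), deontic closure gives O(issue_warning).
Premise 11, O(waive_complaint -> ¬issue_warning), contraposes to O(issue_warning -> ¬waive_complaint); with O(issue_warning) we get O(¬waive_complaint).
The contrapositive of premise 8 (O(¬countersign_schedule -> waive_complaint)) is O(¬waive_complaint -> countersign_schedule), and O(¬waive_complaint) is already established, so O(countersign_schedule).
The contrapositive of premise 3 (O(¬cease_operations -> ¬countersign_schedule)) is O(countersign_schedule -> cease_operations), and O(countersign_schedule) is already established, so O(cease_operations).
Premises 1, 7, 9, 10 do not contribute to this derivation.
So O(cease_operations) follows.

Yes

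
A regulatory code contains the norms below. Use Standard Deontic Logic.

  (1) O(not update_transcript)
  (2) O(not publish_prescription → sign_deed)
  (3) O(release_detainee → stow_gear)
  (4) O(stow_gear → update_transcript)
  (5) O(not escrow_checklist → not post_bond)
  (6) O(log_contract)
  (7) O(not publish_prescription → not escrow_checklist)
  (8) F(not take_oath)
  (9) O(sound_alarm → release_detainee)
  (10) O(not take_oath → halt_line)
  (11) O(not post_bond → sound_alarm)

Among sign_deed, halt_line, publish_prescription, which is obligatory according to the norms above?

Premise 1 gives O(not update_transcript).
Premise 4 is O(stow_gear → update_transcript); contrapositively O(not update_transcript → not stow_gear). Since O(not update_transcript) holds, K gives O(not stow_gear).
The contrapositive of premise 3 (O(release_detainee → stow_gear)) is O(not stow_gear → not release_detainee), and O(not stow_gear) is already established, so O(not release_detainee).
The contrapositive of premise 9 (O(sound_alarm → release_detainee)) is O(not release_detainee → not sound_alarm), and O(not release_detainee) is already established, so O(not sound_alarm).
The contrapositive of premise 11 (O(not post_bond → sound_alarm)) is O(not sound_alarm → post_bond), and O(not sound_alarm) is already established, so O(post_bond).
Premise 5, O(not escrow_checklist → not post_bond), contraposes to O(post_bond → escrow_checklist); with O(post_bond) we get O(escrow_checklist).
The contrapositive of premise 7 (O(not publish_prescription → not escrow_checklist)) is O(escrow_checklist → publish_prescription), and O(escrow_checklist) is already established, so O(publish_prescription).
So O(publish_prescription) holds — publish_prescription is obligatory. None of the other listed options is made obligatory by any chain of premises.

publish_prescription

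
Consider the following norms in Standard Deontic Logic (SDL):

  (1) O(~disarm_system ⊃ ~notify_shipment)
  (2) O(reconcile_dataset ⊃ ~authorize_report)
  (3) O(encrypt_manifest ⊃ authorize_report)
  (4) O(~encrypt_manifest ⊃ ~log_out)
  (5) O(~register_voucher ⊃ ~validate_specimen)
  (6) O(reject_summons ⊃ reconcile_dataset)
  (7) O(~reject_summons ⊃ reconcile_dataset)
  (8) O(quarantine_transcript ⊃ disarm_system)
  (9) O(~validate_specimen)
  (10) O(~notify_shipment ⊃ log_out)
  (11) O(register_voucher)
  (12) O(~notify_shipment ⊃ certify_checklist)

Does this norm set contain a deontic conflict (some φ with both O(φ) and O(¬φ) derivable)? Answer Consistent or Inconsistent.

Consistent

Premise 5 is O(~register_voucher ⊃ ~validate_specimen); even if O(~validate_specimen) held, inferring O(~register_voucher) would be affirming the consequent — invalid.
So O(~register_voucher) is not derivable, and the apparent clash with O(register_voucher) does not arise.
A world satisfying every obligation exists (e.g. authorize_report=false, certify_checklist=false, disarm_system=true, encrypt_manifest=false, log_out=false, notify_shipment=true, quarantine_transcript=false, reconcile_dataset=true, register_voucher=true, reject_summons=false, validate_specimen=false); no atom is both obligatory and forbidden, so the set is consistent.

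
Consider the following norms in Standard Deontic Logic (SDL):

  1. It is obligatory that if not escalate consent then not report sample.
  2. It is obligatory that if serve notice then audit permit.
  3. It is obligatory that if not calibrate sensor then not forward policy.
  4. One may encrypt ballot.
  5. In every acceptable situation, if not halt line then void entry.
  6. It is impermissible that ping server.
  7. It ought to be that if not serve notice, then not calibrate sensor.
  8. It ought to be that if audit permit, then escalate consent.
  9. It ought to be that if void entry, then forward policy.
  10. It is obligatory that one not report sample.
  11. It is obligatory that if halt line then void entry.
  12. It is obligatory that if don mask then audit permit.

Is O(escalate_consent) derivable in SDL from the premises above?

Yes

Premises 5 and 11 cover both cases: O(¬halt_line → void_entry) and O(halt_line → void_entry). Since ¬halt_line ∨ halt_line is a tautology, O(void_entry) follows.
With premise 9, O(void_entry → forward_policy), the K-axiom yields O(forward_policy).
The contrapositive of premise 3 (O(¬calibrate_sensor → ¬forward_policy)) is O(forward_policy → calibrate_sensor), and O(forward_policy) is already established, so O(calibrate_sensor).
The contrapositive of premise 7 (O(¬serve_notice → ¬calibrate_sensor)) is O(calibrate_sensor → serve_notice), and O(calibrate_sensor) is already established, so O(serve_notice).
From O(serve_notice) and premise 2, O(serve_notice → audit_permit), we obtain O(audit_permit).
Applying K to premise 8 (O(audit_permit → escalate_consent)) and O(audit_permit) yields O(escalate_consent).
Premises 1, 4, 6, 10, 12 do not contribute to this derivation.
So O(escalate_consent) follows.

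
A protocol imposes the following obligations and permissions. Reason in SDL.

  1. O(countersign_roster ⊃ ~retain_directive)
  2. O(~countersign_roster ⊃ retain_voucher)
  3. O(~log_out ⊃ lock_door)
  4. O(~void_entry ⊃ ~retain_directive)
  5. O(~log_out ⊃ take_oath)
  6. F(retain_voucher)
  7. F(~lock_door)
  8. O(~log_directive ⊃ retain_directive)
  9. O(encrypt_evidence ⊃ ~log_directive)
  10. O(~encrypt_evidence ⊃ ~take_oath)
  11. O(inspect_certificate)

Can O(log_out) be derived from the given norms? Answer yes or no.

Yes

Premise 6, F(retain_voucher), is equivalent to O(~retain_voucher).
The contrapositive of premise 2 (O(~countersign_roster ⊃ retain_voucher)) is O(~retain_voucher ⊃ countersign_roster), and O(~retain_voucher) is already established, so O(countersign_roster).
Applying K to premise 1 (O(countersign_roster ⊃ ~retain_directive)) and O(countersign_roster) yields O(~retain_directive).
Premise 8, O(~log_directive ⊃ retain_directive), contraposes to O(~retain_directive ⊃ log_directive); with O(~retain_directive) we get O(log_directive).
The contrapositive of premise 9 (O(encrypt_evidence ⊃ ~log_directive)) is O(log_directive ⊃ ~encrypt_evidence), and O(log_directive) is already established, so O(~encrypt_evidence).
From O(~encrypt_evidence) and premise 10, O(~encrypt_evidence ⊃ ~take_oath), we obtain O(~take_oath).
Premise 5, O(~log_out ⊃ take_oath), contraposes to O(~take_oath ⊃ log_out); with O(~take_oath) we get O(log_out).
Premises 3, 4, 7, 11 do not contribute to this derivation.
So O(log_out) follows.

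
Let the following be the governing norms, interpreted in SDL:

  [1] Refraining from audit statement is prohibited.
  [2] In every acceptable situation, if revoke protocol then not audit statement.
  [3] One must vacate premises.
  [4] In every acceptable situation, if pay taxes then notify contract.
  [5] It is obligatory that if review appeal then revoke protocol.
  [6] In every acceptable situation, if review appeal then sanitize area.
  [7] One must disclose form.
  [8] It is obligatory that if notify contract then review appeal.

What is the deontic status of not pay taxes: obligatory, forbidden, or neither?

F(¬audit_statement) at premise 1 means O(audit_statement).
The contrapositive of premise 2 (O(revoke_protocol → ¬audit_statement)) is O(audit_statement → ¬revoke_protocol), and O(audit_statement) is already established, so O(¬revoke_protocol).
Premise 5 is O(review_appeal → revoke_protocol); contrapositively O(¬revoke_protocol → ¬review_appeal). Since O(¬revoke_protocol) holds, K gives O(¬review_appeal).
The contrapositive of premise 8 (O(notify_contract → review_appeal)) is O(¬review_appeal → ¬notify_contract), and O(¬review_appeal) is already established, so O(¬notify_contract).
Premise 4, O(pay_taxes → notify_contract), contraposes to O(¬notify_contract → ¬pay_taxes); with O(¬notify_contract) we get O(¬pay_taxes).
Premises 3, 6, 7 do not contribute to this derivation.
Hence ¬pay_taxes is obligatory.

Obligatory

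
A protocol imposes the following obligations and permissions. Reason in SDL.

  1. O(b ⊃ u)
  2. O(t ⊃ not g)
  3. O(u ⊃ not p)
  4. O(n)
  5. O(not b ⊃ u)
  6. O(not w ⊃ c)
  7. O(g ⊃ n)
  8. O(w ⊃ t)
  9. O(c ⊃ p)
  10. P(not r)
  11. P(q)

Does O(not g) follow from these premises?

Premises 5 and 1 cover both cases: O(not b ⊃ u) and O(b ⊃ u). Since not b ∨ b is a tautology, O(u) follows.
From O(u) and premise 3, O(u ⊃ not p), we obtain O(not p).
Premise 9 is O(c ⊃ p); contrapositively O(not p ⊃ not c). Since O(not p) holds, K gives O(not c).
Premise 6 is O(not w ⊃ c); contrapositively O(not c ⊃ w). Since O(not c) holds, K gives O(w).
Premise 8 is O(w ⊃ t); since O(w), deontic closure gives O(t).
Applying K to premise 2 (O(t ⊃ not g)) and O(t) yields O(not g).
Premises 4, 7, 10, 11 do not contribute to this derivation.
So O(not g) follows.

Yes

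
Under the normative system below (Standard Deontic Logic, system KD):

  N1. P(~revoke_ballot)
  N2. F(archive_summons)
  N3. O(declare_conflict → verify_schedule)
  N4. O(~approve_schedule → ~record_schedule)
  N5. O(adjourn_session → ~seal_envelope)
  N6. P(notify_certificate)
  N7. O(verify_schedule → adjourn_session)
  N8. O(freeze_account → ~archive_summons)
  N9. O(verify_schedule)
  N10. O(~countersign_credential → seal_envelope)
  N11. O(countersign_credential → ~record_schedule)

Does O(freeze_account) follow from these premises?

No

Premise 8 is O(freeze_account → ~archive_summons); even if O(~archive_summons) held, inferring O(freeze_account) would be affirming the consequent — invalid.
No other premise forces O(freeze_account). An ideal world satisfying every premise can still have freeze_account false, so O(freeze_account) is not derivable.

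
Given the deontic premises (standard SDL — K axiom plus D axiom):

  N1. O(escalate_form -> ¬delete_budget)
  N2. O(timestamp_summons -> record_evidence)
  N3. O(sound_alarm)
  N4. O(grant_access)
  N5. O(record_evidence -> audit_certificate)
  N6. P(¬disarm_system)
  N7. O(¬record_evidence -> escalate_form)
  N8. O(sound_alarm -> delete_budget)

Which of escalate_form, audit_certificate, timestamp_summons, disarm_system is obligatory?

Premise 3 gives O(sound_alarm).
With premise 8, O(sound_alarm -> delete_budget), the K-axiom yields O(delete_budget).
Premise 1 is O(escalate_form -> ¬delete_budget); contrapositively O(delete_budget -> ¬escalate_form). Since O(delete_budget) holds, K gives O(¬escalate_form).
Premise 7, O(¬record_evidence -> escalate_form), contraposes to O(¬escalate_form -> record_evidence); with O(¬escalate_form) we get O(record_evidence).
Premise 5 is O(record_evidence -> audit_certificate); since O(record_evidence), deontic closure gives O(audit_certificate).
So O(audit_certificate) holds — audit_certificate is obligatory. None of the other listed options is made obligatory by any chain of premises.

audit_certificate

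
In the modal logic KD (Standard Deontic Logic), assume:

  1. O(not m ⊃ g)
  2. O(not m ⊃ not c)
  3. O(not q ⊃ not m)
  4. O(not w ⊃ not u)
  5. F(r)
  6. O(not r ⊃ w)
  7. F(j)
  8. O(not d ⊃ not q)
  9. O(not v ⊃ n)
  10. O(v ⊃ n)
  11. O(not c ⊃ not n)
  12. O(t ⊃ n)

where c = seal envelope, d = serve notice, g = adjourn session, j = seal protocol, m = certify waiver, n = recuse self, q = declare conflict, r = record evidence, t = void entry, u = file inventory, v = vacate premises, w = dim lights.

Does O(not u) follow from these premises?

No

Premise 4 is O(not w ⊃ not u), but O(not w) is not derivable from the premises, so it does not yield O(not u).
No other premise forces O(not u). An ideal world satisfying every premise can still have not u false, so O(not u) is not derivable.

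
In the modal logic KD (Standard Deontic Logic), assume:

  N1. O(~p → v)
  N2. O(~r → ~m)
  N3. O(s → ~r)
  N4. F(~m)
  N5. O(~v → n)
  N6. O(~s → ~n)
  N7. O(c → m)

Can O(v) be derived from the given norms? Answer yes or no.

Premise 4 is F(~m), i.e. O(m).
The contrapositive of premise 2 (O(~r → ~m)) is O(m → r), and O(m) is already established, so O(r).
Premise 3 is O(s → ~r); contrapositively O(r → ~s). Since O(r) holds, K gives O(~s).
Premise 6 is O(~s → ~n); since O(~s), deontic closure gives O(~n).
The contrapositive of premise 5 (O(~v → n)) is O(~n → v), and O(~n) is already established, so O(v).
Premises 1, 7 do not contribute to this derivation.
So O(v) follows.

Yes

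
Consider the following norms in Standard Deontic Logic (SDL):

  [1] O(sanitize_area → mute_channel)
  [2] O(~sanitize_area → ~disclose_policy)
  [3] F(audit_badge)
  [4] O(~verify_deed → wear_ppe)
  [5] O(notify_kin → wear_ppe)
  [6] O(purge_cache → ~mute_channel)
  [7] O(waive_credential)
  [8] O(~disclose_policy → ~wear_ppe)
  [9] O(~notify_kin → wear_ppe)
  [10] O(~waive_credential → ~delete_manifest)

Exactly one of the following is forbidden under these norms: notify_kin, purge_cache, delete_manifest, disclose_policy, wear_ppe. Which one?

purge_cache

Premises 5 and 9 are O(notify_kin → wear_ppe) and O(~notify_kin → wear_ppe); every ideal world satisfies notify_kin or ~notify_kin, so in either case wear_ppe holds — hence O(wear_ppe).
The contrapositive of premise 8 (O(~disclose_policy → ~wear_ppe)) is O(wear_ppe → disclose_policy), and O(wear_ppe) is already established, so O(disclose_policy).
Premise 2 is O(~sanitize_area → ~disclose_policy); contrapositively O(disclose_policy → sanitize_area). Since O(disclose_policy) holds, K gives O(sanitize_area).
From O(sanitize_area) and premise 1, O(sanitize_area → mute_channel), we obtain O(mute_channel).
The contrapositive of premise 6 (O(purge_cache → ~mute_channel)) is O(mute_channel → ~purge_cache), and O(mute_channel) is already established, so O(~purge_cache).
So O(~purge_cache) holds, i.e. purge_cache is forbidden. None of the other listed options is forbidden under the premises.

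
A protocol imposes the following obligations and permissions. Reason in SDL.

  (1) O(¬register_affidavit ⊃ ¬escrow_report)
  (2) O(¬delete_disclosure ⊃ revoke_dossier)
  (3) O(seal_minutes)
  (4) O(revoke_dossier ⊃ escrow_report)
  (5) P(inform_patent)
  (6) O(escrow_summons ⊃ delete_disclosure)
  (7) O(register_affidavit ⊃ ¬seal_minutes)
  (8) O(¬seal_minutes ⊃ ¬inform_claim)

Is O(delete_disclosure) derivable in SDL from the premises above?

Premise 3 states O(seal_minutes) outright.
Premise 7 is O(register_affidavit ⊃ ¬seal_minutes); contrapositively O(seal_minutes ⊃ ¬register_affidavit). Since O(seal_minutes) holds, K gives O(¬register_affidavit).
With premise 1, O(¬register_affidavit ⊃ ¬escrow_report), the K-axiom yields O(¬escrow_report).
Premise 4 is O(revoke_dossier ⊃ escrow_report); contrapositively O(¬escrow_report ⊃ ¬revoke_dossier). Since O(¬escrow_report) holds, K gives O(¬revoke_dossier).
The contrapositive of premise 2 (O(¬delete_disclosure ⊃ revoke_dossier)) is O(¬revoke_dossier ⊃ delete_disclosure), and O(¬revoke_dossier) is already established, so O(delete_disclosure).
Premises 5, 6, 8 do not contribute to this derivation.
So O(delete_disclosure) follows.

Yes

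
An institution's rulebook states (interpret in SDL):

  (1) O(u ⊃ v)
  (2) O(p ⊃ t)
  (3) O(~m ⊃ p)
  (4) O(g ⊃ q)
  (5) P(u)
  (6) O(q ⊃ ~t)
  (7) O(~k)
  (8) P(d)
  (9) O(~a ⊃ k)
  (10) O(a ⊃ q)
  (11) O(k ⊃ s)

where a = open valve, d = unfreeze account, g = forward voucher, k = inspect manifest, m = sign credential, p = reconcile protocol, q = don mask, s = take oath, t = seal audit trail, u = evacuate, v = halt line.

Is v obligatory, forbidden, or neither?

Premise 1 is O(u ⊃ v), but O(u) is not derivable from the premises (the permission P(u) asserts only ~O(~u), not O(u)), so it does not yield O(v).
No premise or chain of K-axiom applications forces O(v), and none forces O(~v). So v is neither obligatory nor forbidden under these norms.

Neither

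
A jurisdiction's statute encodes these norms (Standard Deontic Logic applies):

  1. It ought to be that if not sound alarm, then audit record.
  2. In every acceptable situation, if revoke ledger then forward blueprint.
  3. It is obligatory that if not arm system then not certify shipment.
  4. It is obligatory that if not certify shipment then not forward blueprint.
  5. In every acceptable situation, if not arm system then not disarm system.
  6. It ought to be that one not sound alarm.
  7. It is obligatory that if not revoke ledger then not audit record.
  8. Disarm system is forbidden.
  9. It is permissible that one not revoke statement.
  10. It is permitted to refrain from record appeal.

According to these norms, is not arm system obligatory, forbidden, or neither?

Premise 6 gives O(¬sound_alarm).
With premise 1, O(¬sound_alarm → audit_record), the K-axiom yields O(audit_record).
The contrapositive of premise 7 (O(¬revoke_ledger → ¬audit_record)) is O(audit_record → revoke_ledger), and O(audit_record) is already established, so O(revoke_ledger).
From O(revoke_ledger) and premise 2, O(revoke_ledger → forward_blueprint), we obtain O(forward_blueprint).
Premise 4 is O(¬certify_shipment → ¬forward_blueprint); contrapositively O(forward_blueprint → certify_shipment). Since O(forward_blueprint) holds, K gives O(certify_shipment).
Premise 3, O(¬arm_system → ¬certify_shipment), contraposes to O(certify_shipment → arm_system); with O(certify_shipment) we get O(arm_system).
Premises 5, 8, 9, 10 do not contribute to this derivation.
Thus O(arm_system), which is F(¬arm_system): ¬arm_system is forbidden.

Forbidden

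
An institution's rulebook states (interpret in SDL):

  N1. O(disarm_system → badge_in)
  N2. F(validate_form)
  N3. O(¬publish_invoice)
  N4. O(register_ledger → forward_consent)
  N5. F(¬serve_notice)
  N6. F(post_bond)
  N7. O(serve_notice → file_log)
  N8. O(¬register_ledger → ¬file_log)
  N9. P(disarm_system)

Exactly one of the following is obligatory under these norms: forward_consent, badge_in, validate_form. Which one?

Premise 5, F(¬serve_notice), is equivalent to O(serve_notice).
Applying K to premise 7 (O(serve_notice → file_log)) and O(serve_notice) yields O(file_log).
Premise 8 is O(¬register_ledger → ¬file_log); contrapositively O(file_log → register_ledger). Since O(file_log) holds, K gives O(register_ledger).
Applying K to premise 4 (O(register_ledger → forward_consent)) and O(register_ledger) yields O(forward_consent).
So O(forward_consent) holds — forward_consent is obligatory. None of the other listed options is made obligatory by any chain of premises.

forward_consent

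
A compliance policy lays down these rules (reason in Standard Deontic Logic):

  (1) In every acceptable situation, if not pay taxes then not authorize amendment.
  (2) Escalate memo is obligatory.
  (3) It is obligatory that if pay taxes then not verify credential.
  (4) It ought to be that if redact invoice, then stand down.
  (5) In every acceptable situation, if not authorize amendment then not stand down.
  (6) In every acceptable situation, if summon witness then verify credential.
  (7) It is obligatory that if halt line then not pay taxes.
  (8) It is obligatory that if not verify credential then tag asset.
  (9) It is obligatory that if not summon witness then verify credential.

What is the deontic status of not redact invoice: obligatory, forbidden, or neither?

Obligatory

Premises 6 and 9 are O(summon_witness → verify_credential) and O(¬summon_witness → verify_credential); every ideal world satisfies summon_witness or ¬summon_witness, so in either case verify_credential holds — hence O(verify_credential).
Premise 3, O(pay_taxes → ¬verify_credential), contraposes to O(verify_credential → ¬pay_taxes); with O(verify_credential) we get O(¬pay_taxes).
Applying K to premise 1 (O(¬pay_taxes → ¬authorize_amendment)) and O(¬pay_taxes) yields O(¬authorize_amendment).
From O(¬authorize_amendment) and premise 5, O(¬authorize_amendment → ¬stand_down), we obtain O(¬stand_down).
Premise 4 is O(redact_invoice → stand_down); contrapositively O(¬stand_down → ¬redact_invoice). Since O(¬stand_down) holds, K gives O(¬redact_invoice).
Premises 2, 7, 8 do not contribute to this derivation.
Hence ¬redact_invoice is obligatory.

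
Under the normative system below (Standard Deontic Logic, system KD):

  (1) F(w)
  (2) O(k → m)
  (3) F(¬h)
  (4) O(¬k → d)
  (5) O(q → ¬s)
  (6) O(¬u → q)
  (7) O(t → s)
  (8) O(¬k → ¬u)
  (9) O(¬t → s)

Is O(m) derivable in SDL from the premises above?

Yes

Premises 7 and 9 are O(t → s) and O(¬t → s); every ideal world satisfies t or ¬t, so in either case s holds — hence O(s).
The contrapositive of premise 5 (O(q → ¬s)) is O(s → ¬q), and O(s) is already established, so O(¬q).
The contrapositive of premise 6 (O(¬u → q)) is O(¬q → u), and O(¬q) is already established, so O(u).
Premise 8, O(¬k → ¬u), contraposes to O(u → k); with O(u) we get O(k).
From O(k) and premise 2, O(k → m), we obtain O(m).
Premises 1, 3, 4 do not contribute to this derivation.
So O(m) follows.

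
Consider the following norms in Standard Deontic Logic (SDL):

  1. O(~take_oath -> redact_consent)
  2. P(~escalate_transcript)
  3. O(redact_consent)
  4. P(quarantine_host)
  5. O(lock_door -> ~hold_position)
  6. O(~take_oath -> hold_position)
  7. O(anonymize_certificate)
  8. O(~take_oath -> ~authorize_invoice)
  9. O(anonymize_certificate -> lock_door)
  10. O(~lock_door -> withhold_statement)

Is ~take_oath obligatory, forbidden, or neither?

Forbidden

Premise 7 states O(anonymize_certificate) outright.
Applying K to premise 9 (O(anonymize_certificate -> lock_door)) and O(anonymize_certificate) yields O(lock_door).
From O(lock_door) and premise 5, O(lock_door -> ~hold_position), we obtain O(~hold_position).
Premise 6 is O(~take_oath -> hold_position); contrapositively O(~hold_position -> take_oath). Since O(~hold_position) holds, K gives O(take_oath).
Premises 1, 2, 3, 4, 8, 10 do not contribute to this derivation.
Thus O(take_oath), which is F(~take_oath): ~take_oath is forbidden.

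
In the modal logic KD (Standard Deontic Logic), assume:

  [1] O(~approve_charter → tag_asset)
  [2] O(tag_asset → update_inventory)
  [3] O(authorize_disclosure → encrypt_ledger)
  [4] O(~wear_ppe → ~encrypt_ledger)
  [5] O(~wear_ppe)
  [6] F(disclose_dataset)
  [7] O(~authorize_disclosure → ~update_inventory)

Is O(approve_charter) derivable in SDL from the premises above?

Yes

Premise 5 gives O(~wear_ppe).
From O(~wear_ppe) and premise 4, O(~wear_ppe → ~encrypt_ledger), we obtain O(~encrypt_ledger).
Premise 3 is O(authorize_disclosure → encrypt_ledger); contrapositively O(~encrypt_ledger → ~authorize_disclosure). Since O(~encrypt_ledger) holds, K gives O(~authorize_disclosure).
Premise 7 is O(~authorize_disclosure → ~update_inventory); since O(~authorize_disclosure), deontic closure gives O(~update_inventory).
Premise 2 is O(tag_asset → update_inventory); contrapositively O(~update_inventory → ~tag_asset). Since O(~update_inventory) holds, K gives O(~tag_asset).
Premise 1 is O(~approve_charter → tag_asset); contrapositively O(~tag_asset → approve_charter). Since O(~tag_asset) holds, K gives O(approve_charter).
Premise 6 does not contribute to this derivation.
So O(approve_charter) follows.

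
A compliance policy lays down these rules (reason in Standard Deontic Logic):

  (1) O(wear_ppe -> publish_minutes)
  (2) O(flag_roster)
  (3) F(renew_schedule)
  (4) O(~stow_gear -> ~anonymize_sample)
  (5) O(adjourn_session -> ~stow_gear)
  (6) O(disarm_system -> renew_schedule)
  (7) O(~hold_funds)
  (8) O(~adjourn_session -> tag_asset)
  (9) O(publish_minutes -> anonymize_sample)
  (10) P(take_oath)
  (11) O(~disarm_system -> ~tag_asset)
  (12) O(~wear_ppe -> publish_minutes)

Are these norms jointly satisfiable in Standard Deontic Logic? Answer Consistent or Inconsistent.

Inconsistent

By case analysis on wear_ppe: premise 1 gives O(wear_ppe -> publish_minutes) and premise 12 gives O(~wear_ppe -> publish_minutes), so O(publish_minutes) either way.
From O(publish_minutes) and premise 9, O(publish_minutes -> anonymize_sample), we obtain O(anonymize_sample).
Premise 4 is O(~stow_gear -> ~anonymize_sample); contrapositively O(anonymize_sample -> stow_gear). Since O(anonymize_sample) holds, K gives O(stow_gear).
Premise 5 is O(adjourn_session -> ~stow_gear); contrapositively O(stow_gear -> ~adjourn_session). Since O(stow_gear) holds, K gives O(~adjourn_session).
Applying K to premise 8 (O(~adjourn_session -> tag_asset)) and O(~adjourn_session) yields O(tag_asset).
Premise 11, O(~disarm_system -> ~tag_asset), contraposes to O(tag_asset -> disarm_system); with O(tag_asset) we get O(disarm_system).
From O(disarm_system) and premise 6, O(disarm_system -> renew_schedule), we obtain O(renew_schedule).
However, F(renew_schedule) at premise 3 amounts to O(~renew_schedule).
We now have both O(renew_schedule) and O(~renew_schedule) — renew_schedule is simultaneously obligatory and forbidden, violating the D-axiom.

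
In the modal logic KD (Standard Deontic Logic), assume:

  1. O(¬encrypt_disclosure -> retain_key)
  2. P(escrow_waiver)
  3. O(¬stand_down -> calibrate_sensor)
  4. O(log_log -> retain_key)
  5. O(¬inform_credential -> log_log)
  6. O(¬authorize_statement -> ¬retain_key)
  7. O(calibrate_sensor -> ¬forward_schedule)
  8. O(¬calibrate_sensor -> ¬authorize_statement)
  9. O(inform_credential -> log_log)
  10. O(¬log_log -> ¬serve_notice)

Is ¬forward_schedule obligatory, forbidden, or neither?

Obligatory

Premises 9 and 5 cover both cases: O(inform_credential -> log_log) and O(¬inform_credential -> log_log). Since inform_credential ∨ ¬inform_credential is a tautology, O(log_log) follows.
With premise 4, O(log_log -> retain_key), the K-axiom yields O(retain_key).
The contrapositive of premise 6 (O(¬authorize_statement -> ¬retain_key)) is O(retain_key -> authorize_statement), and O(retain_key) is already established, so O(authorize_statement).
Premise 8, O(¬calibrate_sensor -> ¬authorize_statement), contraposes to O(authorize_statement -> calibrate_sensor); with O(authorize_statement) we get O(calibrate_sensor).
Premise 7 is O(calibrate_sensor -> ¬forward_schedule); since O(calibrate_sensor), deontic closure gives O(¬forward_schedule).
Premises 1, 2, 3, 10 do not contribute to this derivation.
Hence ¬forward_schedule is obligatory.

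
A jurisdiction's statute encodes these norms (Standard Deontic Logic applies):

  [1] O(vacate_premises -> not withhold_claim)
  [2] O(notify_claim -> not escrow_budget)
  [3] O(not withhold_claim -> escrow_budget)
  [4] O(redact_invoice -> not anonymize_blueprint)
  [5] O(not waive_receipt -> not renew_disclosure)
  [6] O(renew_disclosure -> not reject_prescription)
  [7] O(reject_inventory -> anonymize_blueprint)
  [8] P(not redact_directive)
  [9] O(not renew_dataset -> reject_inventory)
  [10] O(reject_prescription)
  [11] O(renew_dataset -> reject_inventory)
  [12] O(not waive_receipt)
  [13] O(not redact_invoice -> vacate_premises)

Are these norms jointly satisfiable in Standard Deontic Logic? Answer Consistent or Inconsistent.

Premise 6 is O(renew_disclosure -> not reject_prescription), but O(renew_disclosure) is not derivable from the premises, so it does not yield O(not reject_prescription).
So O(not reject_prescription) is not derivable, and the apparent clash with O(reject_prescription) does not arise.
A world satisfying every obligation exists (e.g. anonymize_blueprint=true, escrow_budget=true, notify_claim=false, redact_directive=false, redact_invoice=false, reject_inventory=true, reject_prescription=true, renew_dataset=false, renew_disclosure=false, vacate_premises=true, waive_receipt=false, withhold_claim=false); no atom is both obligatory and forbidden, so the set is consistent.

Consistent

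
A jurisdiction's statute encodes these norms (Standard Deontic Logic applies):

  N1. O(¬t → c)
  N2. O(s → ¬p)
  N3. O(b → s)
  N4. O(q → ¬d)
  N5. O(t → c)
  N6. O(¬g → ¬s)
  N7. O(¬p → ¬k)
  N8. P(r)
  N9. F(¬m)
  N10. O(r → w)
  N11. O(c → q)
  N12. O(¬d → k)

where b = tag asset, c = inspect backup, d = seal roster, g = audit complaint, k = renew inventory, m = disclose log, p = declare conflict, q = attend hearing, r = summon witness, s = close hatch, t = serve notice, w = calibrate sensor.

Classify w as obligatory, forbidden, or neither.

Neither

Premise 10 is O(r → w), but O(r) is not derivable from the premises (the permission P(r) asserts only ¬O(¬r), not O(r)), so it does not yield O(w).
No premise or chain of K-axiom applications forces O(w), and none forces O(¬w). So w is neither obligatory nor forbidden under these norms.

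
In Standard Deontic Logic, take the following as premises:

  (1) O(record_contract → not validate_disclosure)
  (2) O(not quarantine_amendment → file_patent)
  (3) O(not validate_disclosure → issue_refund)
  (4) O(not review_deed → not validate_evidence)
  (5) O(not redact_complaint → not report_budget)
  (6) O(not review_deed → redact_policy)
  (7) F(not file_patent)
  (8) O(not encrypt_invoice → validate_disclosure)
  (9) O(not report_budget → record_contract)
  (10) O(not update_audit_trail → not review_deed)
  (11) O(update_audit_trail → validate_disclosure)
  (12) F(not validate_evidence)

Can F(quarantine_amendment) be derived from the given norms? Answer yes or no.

Premise 2 is O(not quarantine_amendment → file_patent); even if O(file_patent) held, inferring O(not quarantine_amendment) would be affirming the consequent — invalid.
No other premise forces O(not quarantine_amendment). An ideal world satisfying every premise can still have quarantine_amendment true, so F(quarantine_amendment) is not derivable.

No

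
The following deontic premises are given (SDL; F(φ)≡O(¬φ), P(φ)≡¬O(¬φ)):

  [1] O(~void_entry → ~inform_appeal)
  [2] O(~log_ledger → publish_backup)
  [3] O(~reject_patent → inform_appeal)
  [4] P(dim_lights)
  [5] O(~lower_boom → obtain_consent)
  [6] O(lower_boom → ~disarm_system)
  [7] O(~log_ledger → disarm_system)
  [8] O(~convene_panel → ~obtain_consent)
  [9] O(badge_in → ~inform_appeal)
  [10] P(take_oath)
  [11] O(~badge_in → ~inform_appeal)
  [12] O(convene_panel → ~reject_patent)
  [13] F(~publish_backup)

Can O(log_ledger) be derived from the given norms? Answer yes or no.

Yes

Premises 9 and 11 are O(badge_in → ~inform_appeal) and O(~badge_in → ~inform_appeal); every ideal world satisfies badge_in or ~badge_in, so in either case ~inform_appeal holds — hence O(~inform_appeal).
Premise 3 is O(~reject_patent → inform_appeal); contrapositively O(~inform_appeal → reject_patent). Since O(~inform_appeal) holds, K gives O(reject_patent).
Premise 12 is O(convene_panel → ~reject_patent); contrapositively O(reject_patent → ~convene_panel). Since O(reject_patent) holds, K gives O(~convene_panel).
From O(~convene_panel) and premise 8, O(~convene_panel → ~obtain_consent), we obtain O(~obtain_consent).
Premise 5, O(~lower_boom → obtain_consent), contraposes to O(~obtain_consent → lower_boom); with O(~obtain_consent) we get O(lower_boom).
Premise 6 is O(lower_boom → ~disarm_system); since O(lower_boom), deontic closure gives O(~disarm_system).
The contrapositive of premise 7 (O(~log_ledger → disarm_system)) is O(~disarm_system → log_ledger), and O(~disarm_system) is already established, so O(log_ledger).
Premises 1, 2, 4, 10, 13 do not contribute to this derivation.
So O(log_ledger) follows.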